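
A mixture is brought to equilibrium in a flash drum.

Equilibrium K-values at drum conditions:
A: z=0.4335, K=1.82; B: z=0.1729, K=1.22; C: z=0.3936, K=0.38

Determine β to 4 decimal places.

β = 0.3497

Newton iteration, β⁰ = 0.5:
  β = 0.5000: g = -0.06729, g' = -0.4712 → β = 0.3572
  β = 0.3572: g = -0.00324, g' = -0.4312 → β = 0.3497
Converged at β = 0.3497.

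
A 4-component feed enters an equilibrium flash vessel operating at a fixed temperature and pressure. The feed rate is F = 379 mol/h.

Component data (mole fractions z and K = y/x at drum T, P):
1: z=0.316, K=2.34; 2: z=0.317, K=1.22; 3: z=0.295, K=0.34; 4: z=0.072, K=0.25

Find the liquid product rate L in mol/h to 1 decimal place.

L = 228.7 mol/h

Newton–Raphson from β = 0.45:
  β = 0.450: g = -0.0309, g' = -0.586 → β = 0.397
Converged at β = 0.397.
Then V = β·F = 0.3967·379 = 150.3 mol/h and L = F − V = 228.7 mol/h.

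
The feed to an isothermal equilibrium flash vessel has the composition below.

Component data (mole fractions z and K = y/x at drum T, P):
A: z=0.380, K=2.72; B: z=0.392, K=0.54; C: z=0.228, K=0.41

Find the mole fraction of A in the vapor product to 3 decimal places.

y_A = 0.622

Newton iteration, V/F⁰ = 0.5:
  V/F = 0.500: g = -0.0736, g' = -0.625 → V/F = 0.382
  V/F = 0.382: g = 0.0019, g' = -0.664 → V/F = 0.385
Converged at V/F = 0.385.
Compositions from xᵢ = zᵢ/(1+V/F(Kᵢ−1)), yᵢ = Kᵢxᵢ:
  A: x = 0.229, y = 0.622
  B: x = 0.476, y = 0.257
  C: x = 0.295, y = 0.121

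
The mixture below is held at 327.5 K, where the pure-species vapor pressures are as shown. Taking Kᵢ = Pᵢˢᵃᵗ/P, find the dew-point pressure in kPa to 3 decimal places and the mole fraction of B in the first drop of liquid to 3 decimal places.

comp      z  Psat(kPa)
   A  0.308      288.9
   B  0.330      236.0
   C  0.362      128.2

At the dew point ψ → 1, so Σzᵢ/Kᵢ = 1 with Kᵢ = Pᵢˢᵃᵗ/P ⇒ 1/P = Σzᵢ/Pᵢˢᵃᵗ.
1/P = 0.308/288.9 + 0.330/236.0 + 0.362/128.2 = 0.005288 ⇒ P = 189.103 kPa
xᵢ = zᵢP/Pᵢˢᵃᵗ ⇒ x_B = 0.330·189.103/236.0 = 0.264

Pdew = 189.103 kPa, x_B = 0.264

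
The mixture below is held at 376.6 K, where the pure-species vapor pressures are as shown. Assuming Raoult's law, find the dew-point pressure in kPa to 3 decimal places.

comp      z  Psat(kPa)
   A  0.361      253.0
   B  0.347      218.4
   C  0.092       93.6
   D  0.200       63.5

Pdew = 139.895 kPa

At the dew point ψ → 1, so Σzᵢ/Kᵢ = 1 with Kᵢ = Pᵢˢᵃᵗ/P ⇒ 1/P = Σzᵢ/Pᵢˢᵃᵗ.
1/P = 0.361/253.0 + 0.347/218.4 + 0.092/93.6 + 0.200/63.5 = 0.007148 ⇒ P = 139.895 kPa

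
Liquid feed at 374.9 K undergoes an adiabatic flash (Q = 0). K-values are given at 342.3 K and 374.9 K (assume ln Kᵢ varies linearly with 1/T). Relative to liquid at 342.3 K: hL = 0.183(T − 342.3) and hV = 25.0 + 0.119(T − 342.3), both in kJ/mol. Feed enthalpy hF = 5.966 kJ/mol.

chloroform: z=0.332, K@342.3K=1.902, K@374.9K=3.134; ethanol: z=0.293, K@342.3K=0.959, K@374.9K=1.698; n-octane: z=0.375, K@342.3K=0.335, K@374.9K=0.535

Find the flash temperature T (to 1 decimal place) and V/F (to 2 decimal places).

T = 345.7 K, V/F = 0.22

Adiabatic flash: solve Rachford–Rice at each trial T, then check hF = ψ·hV(T) + (1−ψ)·hL(T).
  T = 342.3 K: K = (1.902, 0.959, 0.335), RR gives ψ = 0.089, H_out = 2.230 kJ/mol
  T = 374.9 K: K = (3.134, 1.698, 0.535), RR gives ψ = 1.000, H_out = 28.879 kJ/mol
  T = 358.6 K: K = (2.469, 1.293, 0.428), RR gives ψ = 0.611, H_out = 17.619 kJ/mol
  T = 350.5 K: K = (2.176, 1.118, 0.380), RR gives ψ = 0.377, H_out = 10.737 kJ/mol
  T = 346.4 K: K = (2.036, 1.037, 0.357), RR gives ψ = 0.242, H_out = 6.739 kJ/mol
  T = 344.4 K: K = (1.970, 0.998, 0.346), RR gives ψ = 0.170, H_out = 4.613 kJ/mol
Linear interpolation between T = 344.4 (H_out = 4.613) and T = 346.4 (H_out = 6.739) on hF = 5.966 gives T ≈ 345.7 K, at which ψ = 0.22.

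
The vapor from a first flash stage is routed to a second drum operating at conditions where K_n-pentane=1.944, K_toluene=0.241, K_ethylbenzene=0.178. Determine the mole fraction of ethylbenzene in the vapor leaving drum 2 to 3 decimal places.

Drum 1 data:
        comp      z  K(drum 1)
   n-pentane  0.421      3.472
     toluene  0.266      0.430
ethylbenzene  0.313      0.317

y_ethylbenzene (drum 2) = 0.048

Drum 1:
Material balance + equilibrium reduce to Σ zᵢ(Kᵢ−1)/(1+ψ₁(Kᵢ−1)) = 0.
Check two-phase: ΣzᵢKᵢ = 1.675 > 1 and Σzᵢ/Kᵢ = 1.727 > 1, so g(0) = 0.675 > 0 and g(1) = -0.727 < 0.
Newton–Raphson from ψ₁ = 0.5:
  ψ₁ = 0.500: g = -0.0713, g' = -1.020 → ψ₁ = 0.430
  ψ₁ = 0.430: g = 0.0008, g' = -1.049 → ψ₁ = 0.431
Converged at ψ₁ = 0.431.
Drum-1 compositions:
  n-pentane: x = 0.204, y = 0.708
  toluene: x = 0.353, y = 0.152
  ethylbenzene: x = 0.444, y = 0.141
Drum-2 feed = drum-1 vapor: z₂ = (0.7078, 0.1516, 0.1406).
Drum 2:
Iterate (Newton) starting at ψ₂ = 0.59:
  ψ₂ = 0.590: g = -0.0037, g' = -0.905 → ψ₂ = 0.586
Converged at ψ₂ = 0.586.
  n-pentane: x = 0.456, y = 0.886
  toluene: x = 0.273, y = 0.066
  ethylbenzene: x = 0.271, y = 0.048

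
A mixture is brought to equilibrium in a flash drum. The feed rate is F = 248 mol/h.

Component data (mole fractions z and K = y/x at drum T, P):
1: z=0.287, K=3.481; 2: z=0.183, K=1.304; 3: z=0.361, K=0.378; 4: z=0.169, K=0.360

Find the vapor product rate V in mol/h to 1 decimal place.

Rachford–Rice: g(ψ) = Σ zᵢ(Kᵢ−1)/(1+ψ(Kᵢ−1)) = 0.
Check two-phase: ΣzᵢKᵢ = 1.435 > 1 and Σzᵢ/Kᵢ = 1.647 > 1, so g(0) = 0.435 > 0 and g(1) = -0.647 < 0.
Newton–Raphson from ψ = 0.5:
  ψ = 0.500: g = -0.1189, g' = -0.809 → ψ = 0.353
  ψ = 0.353: g = 0.0024, g' = -0.861 → ψ = 0.356
Converged at ψ = 0.356.
Then V = ψ·F = 0.3558·248 = 88.2 mol/h and L = F − V = 159.8 mol/h.

V = 88.2 mol/h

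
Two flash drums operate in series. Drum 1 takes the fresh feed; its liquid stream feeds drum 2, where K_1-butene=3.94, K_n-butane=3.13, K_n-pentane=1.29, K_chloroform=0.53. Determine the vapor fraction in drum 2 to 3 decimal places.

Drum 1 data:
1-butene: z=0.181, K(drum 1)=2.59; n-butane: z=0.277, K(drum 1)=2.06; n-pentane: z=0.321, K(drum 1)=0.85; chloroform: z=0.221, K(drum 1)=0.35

Drum 1:
Rachford–Rice: g(ψ₁) = Σ zᵢ(Kᵢ−1)/(1+ψ₁(Kᵢ−1)) = 0.
Feasibility: ΣzᵢKᵢ = 1.390, Σzᵢ/Kᵢ = 1.213 — both > 1, two phases present.
Iterate (Newton) starting at ψ₁ = 0.65:
  ψ₁ = 0.650: g = 0.0133, g' = -0.509 → ψ₁ = 0.676
Converged at ψ₁ = 0.676.
Drum-1 compositions:
  1-butene: x = 0.087, y = 0.226
  n-butane: x = 0.161, y = 0.332
  n-pentane: x = 0.357, y = 0.304
  chloroform: x = 0.394, y = 0.138
Drum-2 feed = drum-1 liquid: z₂ = (0.0872, 0.1614, 0.3572, 0.3942).
Drum 2:
Let ψ₂ = V/F and solve Σ zᵢ(Kᵢ−1)/(1+ψ₂(Kᵢ−1)) = 0.
Feasibility: ΣzᵢKᵢ = 1.519, Σzᵢ/Kᵢ = 1.094 — both > 1, two phases present.
Newton iteration, ψ₂⁰ = 0.63:
  ψ₂ = 0.630: g = 0.0611, g' = -0.423 → ψ₂ = 0.774
  ψ₂ = 0.774: g = 0.0014, g' = -0.410 → ψ₂ = 0.778
Converged at ψ₂ = 0.778.
  1-butene: x = 0.027, y = 0.105
  n-butane: x = 0.061, y = 0.190
  n-pentane: x = 0.291, y = 0.376
  chloroform: x = 0.621, y = 0.329

V/F (drum 2) = 0.778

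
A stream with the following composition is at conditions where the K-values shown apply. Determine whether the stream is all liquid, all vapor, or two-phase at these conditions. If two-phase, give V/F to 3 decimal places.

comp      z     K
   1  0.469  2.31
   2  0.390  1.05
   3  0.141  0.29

ΣzᵢKᵢ = 1.534; Σzᵢ/Kᵢ = 1.061.
Both exceed 1, so a two-phase solution exists.
Newton iteration, ψ⁰ = 0.5:
  ψ = 0.500: g = 0.2350, g' = -0.466 → ψ = 1.000
  ψ = 1.000: g = -0.0607, g' = -0.997 → ψ = 0.939
  ψ = 0.939: g = -0.0063, g' = -0.803 → ψ = 0.931
Converged at ψ = 0.931.

two-phase, V/F = 0.931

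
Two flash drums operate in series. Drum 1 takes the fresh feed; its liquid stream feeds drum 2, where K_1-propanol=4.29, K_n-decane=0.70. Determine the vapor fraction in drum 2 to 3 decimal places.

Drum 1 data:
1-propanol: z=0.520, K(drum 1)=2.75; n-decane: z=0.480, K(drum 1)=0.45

Drum 1:
Material balance + equilibrium reduce to Σ zᵢ(Kᵢ−1)/(1+ψ₁(Kᵢ−1)) = 0.
Check two-phase: ΣzᵢKᵢ = 1.646 > 1 and Σzᵢ/Kᵢ = 1.256 > 1, so g(0) = 0.646 > 0 and g(1) = -0.256 < 0.
Newton iteration, ψ₁⁰ = 0.5:
  ψ₁ = 0.500: g = 0.1212, g' = -0.729 → ψ₁ = 0.666
  ψ₁ = 0.666: g = 0.0035, g' = -0.701 → ψ₁ = 0.671
Converged at ψ₁ = 0.671.
Drum-1 compositions:
  1-propanol: x = 0.239, y = 0.658
  n-decane: x = 0.761, y = 0.342
Drum-2 feed = drum-1 liquid: z₂ = (0.2391, 0.7609).
Drum 2:
Material balance + equilibrium reduce to Σ zᵢ(Kᵢ−1)/(1+ψ₂(Kᵢ−1)) = 0.
Check two-phase: ΣzᵢKᵢ = 1.558 > 1 and Σzᵢ/Kᵢ = 1.143 > 1, so g(0) = 0.558 > 0 and g(1) = -0.143 < 0.
Binary case is linear: z₁(K₁−1)(1+ψ₂(K₂−1)) + z₂(K₂−1)(1+ψ₂(K₁−1)) = 0
⇒ ψ₂ = [z₁(K₁−1)+z₂(K₂−1)] / [−(K₁−1)(K₂−1)] = 0.5585/0.9870 = 0.566
  1-propanol: x = 0.084, y = 0.358
  n-decane: x = 0.916, y = 0.642

V/F (drum 2) = 0.566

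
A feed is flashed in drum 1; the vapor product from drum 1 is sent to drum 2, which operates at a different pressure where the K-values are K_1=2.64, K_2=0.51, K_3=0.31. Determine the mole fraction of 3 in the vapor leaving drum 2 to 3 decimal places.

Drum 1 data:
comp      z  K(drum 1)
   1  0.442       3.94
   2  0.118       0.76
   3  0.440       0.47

Drum 1:
Rachford–Rice: g(ψ₁) = Σ zᵢ(Kᵢ−1)/(1+ψ₁(Kᵢ−1)) = 0.
Check two-phase: ΣzᵢKᵢ = 2.038 > 1 and Σzᵢ/Kᵢ = 1.204 > 1, so g(0) = 1.038 > 0 and g(1) = -0.204 < 0.
Newton–Raphson from ψ₁ = 0.62:
  ψ₁ = 0.620: g = 0.0797, g' = -0.763 → ψ₁ = 0.725
  ψ₁ = 0.725: g = 0.0023, g' = -0.726 → ψ₁ = 0.728
Converged at ψ₁ = 0.728.
Drum-1 compositions:
  1: x = 0.141, y = 0.555
  2: x = 0.143, y = 0.109
  3: x = 0.716, y = 0.337
Drum-2 feed = drum-1 vapor: z₂ = (0.5547, 0.1087, 0.3366).
Drum 2:
Rachford–Rice: g(ψ₂) = Σ zᵢ(Kᵢ−1)/(1+ψ₂(Kᵢ−1)) = 0.
Check two-phase: ΣzᵢKᵢ = 1.624 > 1 and Σzᵢ/Kᵢ = 1.509 > 1, so g(0) = 0.624 > 0 and g(1) = -0.509 < 0.
Newton–Raphson from ψ₂ = 0.5:
  ψ₂ = 0.500: g = 0.0747, g' = -0.870 → ψ₂ = 0.586
  ψ₂ = 0.586: g = -0.0006, g' = -0.891 → ψ₂ = 0.585
Converged at ψ₂ = 0.585.
  1: x = 0.283, y = 0.747
  2: x = 0.152, y = 0.078
  3: x = 0.565, y = 0.175

y_3 (drum 2) = 0.175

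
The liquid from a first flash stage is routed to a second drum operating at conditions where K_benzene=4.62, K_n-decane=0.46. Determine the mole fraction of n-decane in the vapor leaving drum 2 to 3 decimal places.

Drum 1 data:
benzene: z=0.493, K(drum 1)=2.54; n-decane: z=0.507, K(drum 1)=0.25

y_n-decane (drum 2) = 0.400

Drum 1:
Binary case is linear: z₁(K₁−1)(1+ψ₁(K₂−1)) + z₂(K₂−1)(1+ψ₁(K₁−1)) = 0
⇒ ψ₁ = [z₁(K₁−1)+z₂(K₂−1)] / [−(K₁−1)(K₂−1)] = 0.3790/1.1550 = 0.328
Drum-1 compositions:
  benzene: x = 0.328, y = 0.832
  n-decane: x = 0.672, y = 0.168
Drum-2 feed = drum-1 liquid: z₂ = (0.3275, 0.6725).
Drum 2:
Material balance + equilibrium reduce to Σ zᵢ(Kᵢ−1)/(1+ψ₂(Kᵢ−1)) = 0.
g(0) = ΣzᵢKᵢ − 1 = 0.822 and g(1) = 1 − Σzᵢ/Kᵢ = -0.533, so a root lies in (0, 1).
Binary case is linear: z₁(K₁−1)(1+ψ₂(K₂−1)) + z₂(K₂−1)(1+ψ₂(K₁−1)) = 0
⇒ ψ₂ = [z₁(K₁−1)+z₂(K₂−1)] / [−(K₁−1)(K₂−1)] = 0.8224/1.9548 = 0.421
  benzene: x = 0.130, y = 0.600
  n-decane: x = 0.870, y = 0.400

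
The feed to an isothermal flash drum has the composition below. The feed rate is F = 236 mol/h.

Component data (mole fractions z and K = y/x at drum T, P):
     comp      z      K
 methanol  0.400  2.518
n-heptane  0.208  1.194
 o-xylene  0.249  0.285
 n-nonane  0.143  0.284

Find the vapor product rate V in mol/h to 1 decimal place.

Material balance + equilibrium reduce to Σ zᵢ(Kᵢ−1)/(1+β(Kᵢ−1)) = 0.
g(0) = ΣzᵢKᵢ − 1 = 0.367 and g(1) = 1 − Σzᵢ/Kᵢ = -0.710, so a root lies in (0, 1).
Newton–Raphson from β = 0.5:
  β = 0.500: g = -0.0546, g' = -0.791 → β = 0.431
  β = 0.431: g = -0.0011, g' = -0.763 → β = 0.430
Converged at β = 0.430.
Then V = β·F = 0.4295·236 = 101.4 mol/h and L = F − V = 134.6 mol/h.

V = 101.4 mol/h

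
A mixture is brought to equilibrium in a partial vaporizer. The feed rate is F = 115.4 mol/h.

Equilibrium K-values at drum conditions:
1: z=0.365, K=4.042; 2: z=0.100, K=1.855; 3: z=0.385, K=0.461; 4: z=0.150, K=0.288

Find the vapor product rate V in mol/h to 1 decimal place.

V = 63.8 mol/h

Rachford–Rice: g(β) = Σ zᵢ(Kᵢ−1)/(1+β(Kᵢ−1)) = 0.
Check two-phase: ΣzᵢKᵢ = 1.882 > 1 and Σzᵢ/Kᵢ = 1.500 > 1, so g(0) = 0.882 > 0 and g(1) = -0.500 < 0.
Newton–Raphson from β = 0.57:
  β = 0.570: g = -0.0157, g' = -0.933 → β = 0.553
Converged at β = 0.553.
Then V = β·F = 0.5532·115.4 = 63.8 mol/h and L = F − V = 51.6 mol/h.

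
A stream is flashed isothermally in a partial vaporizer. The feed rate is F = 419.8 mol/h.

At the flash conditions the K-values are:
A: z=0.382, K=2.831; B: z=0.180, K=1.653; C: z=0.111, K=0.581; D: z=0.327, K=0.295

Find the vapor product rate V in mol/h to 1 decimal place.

Let ψ = V/F and solve Σ zᵢ(Kᵢ−1)/(1+ψ(Kᵢ−1)) = 0.
g(0) = ΣzᵢKᵢ − 1 = 0.540 and g(1) = 1 − Σzᵢ/Kᵢ = -0.543, so a root lies in (0, 1).
Iterate (Newton) starting at ψ = 0.5:
  ψ = 0.500: g = 0.0389, g' = -0.812 → ψ = 0.548
Converged at ψ = 0.548.
Then V = ψ·F = 0.5476·419.8 = 229.9 mol/h and L = F − V = 189.9 mol/h.

V = 229.9 mol/h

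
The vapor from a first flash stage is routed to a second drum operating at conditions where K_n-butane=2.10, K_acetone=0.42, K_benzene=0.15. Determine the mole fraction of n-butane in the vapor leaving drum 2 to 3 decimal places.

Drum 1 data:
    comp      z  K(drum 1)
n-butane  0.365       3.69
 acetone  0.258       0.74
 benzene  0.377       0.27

y_n-butane (drum 2) = 0.822

Drum 1:
Rachford–Rice: g(ψ₁) = Σ zᵢ(Kᵢ−1)/(1+ψ₁(Kᵢ−1)) = 0.
Check two-phase: ΣzᵢKᵢ = 1.640 > 1 and Σzᵢ/Kᵢ = 1.844 > 1, so g(0) = 0.640 > 0 and g(1) = -0.844 < 0.
Newton iteration, ψ₁⁰ = 0.5:
  ψ₁ = 0.500: g = -0.0918, g' = -1.002 → ψ₁ = 0.408
  ψ₁ = 0.408: g = 0.0008, g' = -1.029 → ψ₁ = 0.409
Converged at ψ₁ = 0.409.
Drum-1 compositions:
  n-butane: x = 0.174, y = 0.641
  acetone: x = 0.289, y = 0.214
  benzene: x = 0.538, y = 0.145
Drum-2 feed = drum-1 vapor: z₂ = (0.6412, 0.2136, 0.1451).
Drum 2:
Iterate (Newton) starting at ψ₂ = 0.38:
  ψ₂ = 0.380: g = 0.1563, g' = -0.733 → ψ₂ = 0.593
  ψ₂ = 0.593: g = -0.0109, g' = -0.878 → ψ₂ = 0.581
Converged at ψ₂ = 0.581.
  n-butane: x = 0.391, y = 0.822
  acetone: x = 0.322, y = 0.135
  benzene: x = 0.287, y = 0.043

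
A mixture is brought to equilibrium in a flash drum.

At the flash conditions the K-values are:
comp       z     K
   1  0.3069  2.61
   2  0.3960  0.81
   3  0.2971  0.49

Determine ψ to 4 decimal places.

Rachford–Rice: g(ψ) = Σ zᵢ(Kᵢ−1)/(1+ψ(Kᵢ−1)) = 0.
g(0) = ΣzᵢKᵢ − 1 = 0.2673 and g(1) = 1 − Σzᵢ/Kᵢ = -0.2128, so a root lies in (0, 1).
Newton iteration, ψ⁰ = 0.63:
  ψ = 0.6300: g = -0.06342, g' = -0.3823 → ψ = 0.4641
  ψ = 0.4641: g = 0.00178, g' = -0.4104 → ψ = 0.4684
Converged at ψ = 0.4684.

ψ = 0.4684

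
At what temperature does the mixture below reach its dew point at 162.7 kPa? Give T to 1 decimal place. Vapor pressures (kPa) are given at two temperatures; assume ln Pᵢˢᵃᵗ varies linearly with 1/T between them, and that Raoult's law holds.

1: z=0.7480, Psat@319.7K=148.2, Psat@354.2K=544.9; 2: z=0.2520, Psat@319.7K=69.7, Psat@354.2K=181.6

T = 329.2 K

Dew-point temperature: Σzᵢ·P/Pᵢˢᵃᵗ(T) = 1. Interpolate ln Pᵢˢᵃᵗ = aᵢ + bᵢ/T.
  T = 319.7 K: ΣzᵢP/Pᵢˢᵃᵗ = 1.4094
  T = 354.2 K: ΣzᵢP/Pᵢˢᵃᵗ = 0.4491
  T = 336.9 K: ΣzᵢP/Pᵢˢᵃᵗ = 0.7711
  T = 328.3 K: ΣzᵢP/Pᵢˢᵃᵗ = 1.0333
  T = 332.6 K: ΣzᵢP/Pᵢˢᵃᵗ = 0.8907
  T = 330.5 K: ΣzᵢP/Pᵢˢᵃᵗ = 0.9572
  T = 329.4 K: ΣzᵢP/Pᵢˢᵃᵗ = 0.9943
Interpolating between 328.3 K and 329.4 K gives T ≈ 329.2 K.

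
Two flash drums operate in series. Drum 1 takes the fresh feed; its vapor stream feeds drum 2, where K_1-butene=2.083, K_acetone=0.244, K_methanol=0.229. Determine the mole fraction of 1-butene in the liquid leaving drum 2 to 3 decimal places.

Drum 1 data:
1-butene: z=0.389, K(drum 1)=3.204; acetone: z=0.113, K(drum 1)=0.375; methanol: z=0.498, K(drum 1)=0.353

x_1-butene (drum 2) = 0.415

Drum 1:
Material balance + equilibrium reduce to Σ zᵢ(Kᵢ−1)/(1+ψ₁(Kᵢ−1)) = 0.
Feasibility: ΣzᵢKᵢ = 1.465, Σzᵢ/Kᵢ = 1.834 — both > 1, two phases present.
Newton iteration, ψ₁⁰ = 0.5:
  ψ₁ = 0.500: g = -0.1711, g' = -0.977 → ψ₁ = 0.325
  ψ₁ = 0.325: g = 0.0032, g' = -1.045 → ψ₁ = 0.328
Converged at ψ₁ = 0.328.
Drum-1 compositions:
  1-butene: x = 0.226, y = 0.724
  acetone: x = 0.142, y = 0.053
  methanol: x = 0.632, y = 0.223
Drum-2 feed = drum-1 vapor: z₂ = (0.7236, 0.0533, 0.2231).
Drum 2:
Rachford–Rice: g(ψ₂) = Σ zᵢ(Kᵢ−1)/(1+ψ₂(Kᵢ−1)) = 0.
g(0) = ΣzᵢKᵢ − 1 = 0.571 and g(1) = 1 − Σzᵢ/Kᵢ = -0.540, so a root lies in (0, 1).
Newton iteration, ψ₂⁰ = 0.41:
  ψ₂ = 0.410: g = 0.2328, g' = -0.755 → ψ₂ = 0.718
  ψ₂ = 0.718: g = -0.0331, g' = -1.081 → ψ₂ = 0.688
  ψ₂ = 0.688: g = -0.0011, g' = -1.012 → ψ₂ = 0.687
Converged at ψ₂ = 0.687.
  1-butene: x = 0.415, y = 0.864
  acetone: x = 0.111, y = 0.027
  methanol: x = 0.474, y = 0.109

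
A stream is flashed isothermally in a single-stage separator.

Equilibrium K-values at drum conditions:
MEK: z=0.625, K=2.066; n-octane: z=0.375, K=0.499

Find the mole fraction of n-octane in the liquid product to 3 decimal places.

x_n-octane = 0.680

Let ψ = V/F and solve Σ zᵢ(Kᵢ−1)/(1+ψ(Kᵢ−1)) = 0.
Feasibility: ΣzᵢKᵢ = 1.478, Σzᵢ/Kᵢ = 1.054 — both > 1, two phases present.
Binary case is linear: z₁(K₁−1)(1+ψ(K₂−1)) + z₂(K₂−1)(1+ψ(K₁−1)) = 0
⇒ ψ = [z₁(K₁−1)+z₂(K₂−1)] / [−(K₁−1)(K₂−1)] = 0.4784/0.5341 = 0.896
Compositions from xᵢ = zᵢ/(1+ψ(Kᵢ−1)), yᵢ = Kᵢxᵢ:
  MEK: x = 0.320, y = 0.661
  n-octane: x = 0.680, y = 0.339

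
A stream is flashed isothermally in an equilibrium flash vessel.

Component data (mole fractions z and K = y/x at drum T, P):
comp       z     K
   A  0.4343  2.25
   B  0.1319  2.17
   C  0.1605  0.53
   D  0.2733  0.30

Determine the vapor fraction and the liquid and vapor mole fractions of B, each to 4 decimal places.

Material balance + equilibrium reduce to Σ zᵢ(Kᵢ−1)/(1+ψ(Kᵢ−1)) = 0.
Feasibility: ΣzᵢKᵢ = 1.4305, Σzᵢ/Kᵢ = 1.4676 — both > 1, two phases present.
Iterate (Newton) starting at ψ = 0.53:
  ψ = 0.5300: g = 0.01719, g' = -0.7157 → ψ = 0.5540
  ψ = 0.5540: g = -0.00011, g' = -0.7255 → ψ = 0.5539
Converged at ψ = 0.5539.
Compositions from xᵢ = zᵢ/(1+ψ(Kᵢ−1)), yᵢ = Kᵢxᵢ:
  A: x = 0.2566, y = 0.5774
  B: x = 0.0800, y = 0.1737
  C: x = 0.2170, y = 0.1150
  D: x = 0.4464, y = 0.1339

ψ = 0.5539, x_B = 0.0800, y_B = 0.1737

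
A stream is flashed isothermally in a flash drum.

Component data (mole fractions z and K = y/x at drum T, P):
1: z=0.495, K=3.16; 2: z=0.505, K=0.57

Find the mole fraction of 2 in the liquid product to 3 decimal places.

x_2 = 0.834

Binary case is linear: z₁(K₁−1)(1+ψ(K₂−1)) + z₂(K₂−1)(1+ψ(K₁−1)) = 0
⇒ ψ = [z₁(K₁−1)+z₂(K₂−1)] / [−(K₁−1)(K₂−1)] = 0.8521/0.9288 = 0.917
Compositions from xᵢ = zᵢ/(1+ψ(Kᵢ−1)), yᵢ = Kᵢxᵢ:
  1: x = 0.166, y = 0.525
  2: x = 0.834, y = 0.475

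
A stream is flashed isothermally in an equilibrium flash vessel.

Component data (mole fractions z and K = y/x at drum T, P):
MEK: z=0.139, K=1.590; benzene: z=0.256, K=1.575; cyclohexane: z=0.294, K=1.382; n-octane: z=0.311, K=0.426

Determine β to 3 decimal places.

β = 0.567

Material balance + equilibrium reduce to Σ zᵢ(Kᵢ−1)/(1+β(Kᵢ−1)) = 0.
Feasibility: ΣzᵢKᵢ = 1.163, Σzᵢ/Kᵢ = 1.193 — both > 1, two phases present.
Iterate (Newton) starting at β = 0.37:
  β = 0.370: g = 0.0604, g' = -0.288 → β = 0.580
  β = 0.580: g = -0.0041, g' = -0.333 → β = 0.567
Converged at β = 0.567.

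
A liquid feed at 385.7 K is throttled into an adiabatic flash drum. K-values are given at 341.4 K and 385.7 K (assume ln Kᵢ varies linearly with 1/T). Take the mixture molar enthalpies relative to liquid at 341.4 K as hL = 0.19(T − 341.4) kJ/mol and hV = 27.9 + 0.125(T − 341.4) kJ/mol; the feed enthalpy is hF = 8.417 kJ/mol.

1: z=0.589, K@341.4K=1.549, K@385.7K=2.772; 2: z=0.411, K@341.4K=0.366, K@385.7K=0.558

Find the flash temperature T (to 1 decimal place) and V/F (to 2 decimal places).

T = 344.4 K, V/F = 0.28

Adiabatic flash: solve Rachford–Rice at each trial T, then check hF = ψ·hV(T) + (1−ψ)·hL(T).
  T = 341.4 K: K = (1.549, 0.366), RR gives ψ = 0.180, H_out = 5.033 kJ/mol
  T = 385.7 K: K = (2.772, 0.558), RR gives ψ = 1.000, H_out = 33.438 kJ/mol
  T = 363.5 K: K = (2.108, 0.458), RR gives ψ = 0.715, H_out = 23.115 kJ/mol
  T = 352.4 K: K = (1.814, 0.410), RR gives ψ = 0.494, H_out = 15.531 kJ/mol
  T = 346.9 K: K = (1.679, 0.388), RR gives ψ = 0.357, H_out = 10.868 kJ/mol
  T = 344.1 K: K = (1.612, 0.377), RR gives ψ = 0.273, H_out = 8.088 kJ/mol
  T = 345.5 K: K = (1.645, 0.382), RR gives ψ = 0.316, H_out = 9.520 kJ/mol
Linear interpolation between T = 344.1 (H_out = 8.088) and T = 345.5 (H_out = 9.520) on hF = 8.417 gives T ≈ 344.4 K, at which ψ = 0.28.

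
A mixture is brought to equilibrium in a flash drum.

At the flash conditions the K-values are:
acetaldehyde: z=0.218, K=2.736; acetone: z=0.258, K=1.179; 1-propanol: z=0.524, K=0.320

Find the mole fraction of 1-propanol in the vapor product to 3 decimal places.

Material balance + equilibrium reduce to Σ zᵢ(Kᵢ−1)/(1+β(Kᵢ−1)) = 0.
g(0) = ΣzᵢKᵢ − 1 = 0.068 and g(1) = 1 − Σzᵢ/Kᵢ = -0.936, so a root lies in (0, 1).
Newton–Raphson from β = 0.4:
  β = 0.400: g = -0.2230, g' = -0.693 → β = 0.078
  β = 0.078: g = 0.0023, g' = -0.788 → β = 0.081
Converged at β = 0.081.
Compositions from xᵢ = zᵢ/(1+β(Kᵢ−1)), yᵢ = Kᵢxᵢ:
  acetaldehyde: x = 0.191, y = 0.523
  acetone: x = 0.254, y = 0.300
  1-propanol: x = 0.555, y = 0.177

y_1-propanol = 0.177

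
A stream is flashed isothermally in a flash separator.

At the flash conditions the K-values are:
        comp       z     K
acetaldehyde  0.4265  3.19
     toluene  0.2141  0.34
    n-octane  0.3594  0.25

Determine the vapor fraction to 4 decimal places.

ψ = 0.3328

Newton–Raphson from ψ = 0.37:
  ψ = 0.3700: g = -0.04409, g' = -1.1747 → ψ = 0.3325
  ψ = 0.3325: g = 0.00037, g' = -1.1968 → ψ = 0.3328
Converged at ψ = 0.3328.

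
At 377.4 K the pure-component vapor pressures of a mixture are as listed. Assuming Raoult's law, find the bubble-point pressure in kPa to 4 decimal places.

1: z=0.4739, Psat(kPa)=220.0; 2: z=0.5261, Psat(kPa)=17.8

At the bubble point ψ → 0, so ΣzᵢKᵢ = 1 with Kᵢ = Pᵢˢᵃᵗ/P ⇒ P = ΣzᵢPᵢˢᵃᵗ.
P = 0.4739·220.0 + 0.5261·17.8 = 113.6226 kPa

Pbub = 113.6226 kPa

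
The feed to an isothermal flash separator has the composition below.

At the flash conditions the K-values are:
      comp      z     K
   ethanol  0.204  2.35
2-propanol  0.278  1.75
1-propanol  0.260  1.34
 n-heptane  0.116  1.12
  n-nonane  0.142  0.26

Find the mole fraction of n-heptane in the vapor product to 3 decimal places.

Rachford–Rice: g(V/F) = Σ zᵢ(Kᵢ−1)/(1+V/F(Kᵢ−1)) = 0.
Feasibility: ΣzᵢKᵢ = 1.481, Σzᵢ/Kᵢ = 1.089 — both > 1, two phases present.
Newton–Raphson from V/F = 0.5:
  V/F = 0.500: g = 0.2379, g' = -0.435 → V/F = 1.000
  V/F = 1.000: g = -0.0894, g' = -1.287 → V/F = 0.931
  V/F = 0.931: g = -0.0129, g' = -0.948 → V/F = 0.917
Converged at V/F = 0.917.
Compositions from xᵢ = zᵢ/(1+V/F(Kᵢ−1)), yᵢ = Kᵢxᵢ:
  ethanol: x = 0.091, y = 0.214
  2-propanol: x = 0.165, y = 0.288
  1-propanol: x = 0.198, y = 0.266
  n-heptane: x = 0.105, y = 0.117
  n-nonane: x = 0.441, y = 0.115

y_n-heptane = 0.117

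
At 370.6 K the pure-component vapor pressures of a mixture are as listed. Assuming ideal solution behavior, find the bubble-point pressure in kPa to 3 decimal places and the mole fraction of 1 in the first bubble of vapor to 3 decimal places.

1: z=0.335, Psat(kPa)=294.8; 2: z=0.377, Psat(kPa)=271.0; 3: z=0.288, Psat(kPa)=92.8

At the bubble point ψ → 0, so ΣzᵢKᵢ = 1 with Kᵢ = Pᵢˢᵃᵗ/P ⇒ P = ΣzᵢPᵢˢᵃᵗ.
P = 0.335·294.8 + 0.377·271.0 + 0.288·92.8 = 227.651 kPa
yᵢ = zᵢPᵢˢᵃᵗ/P ⇒ y_1 = 0.335·294.8/227.651 = 0.434

Pbub = 227.651 kPa, y_1 = 0.434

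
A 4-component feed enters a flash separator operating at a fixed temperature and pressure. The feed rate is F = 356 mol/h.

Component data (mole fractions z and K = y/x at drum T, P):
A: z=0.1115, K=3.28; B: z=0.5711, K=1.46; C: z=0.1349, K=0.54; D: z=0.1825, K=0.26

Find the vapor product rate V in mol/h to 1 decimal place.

V = 203.6 mol/h

Rachford–Rice: g(ψ) = Σ zᵢ(Kᵢ−1)/(1+ψ(Kᵢ−1)) = 0.
Feasibility: ΣzᵢKᵢ = 1.3198, Σzᵢ/Kᵢ = 1.3769 — both > 1, two phases present.
Newton–Raphson from ψ = 0.5:
  ψ = 0.5000: g = 0.03742, g' = -0.5064 → ψ = 0.5739
  ψ = 0.5739: g = -0.00109, g' = -0.5390 → ψ = 0.5719
Converged at ψ = 0.5719.
Then V = ψ·F = 0.5719·356 = 203.6 mol/h and L = F − V = 152.4 mol/h.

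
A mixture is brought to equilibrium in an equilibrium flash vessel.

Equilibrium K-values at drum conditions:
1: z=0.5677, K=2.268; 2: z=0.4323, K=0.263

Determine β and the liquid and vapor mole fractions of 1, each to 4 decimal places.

Rachford–Rice: g(β) = Σ zᵢ(Kᵢ−1)/(1+β(Kᵢ−1)) = 0.
Check two-phase: ΣzᵢKᵢ = 1.4012 > 1 and Σzᵢ/Kᵢ = 1.8940 > 1, so g(0) = 0.4012 > 0 and g(1) = -0.8940 < 0.
Binary case is linear: z₁(K₁−1)(1+β(K₂−1)) + z₂(K₂−1)(1+β(K₁−1)) = 0
⇒ β = [z₁(K₁−1)+z₂(K₂−1)] / [−(K₁−1)(K₂−1)] = 0.40124/0.93452 = 0.4294
Compositions from xᵢ = zᵢ/(1+β(Kᵢ−1)), yᵢ = Kᵢxᵢ:
  1: x = 0.3676, y = 0.8337
  2: x = 0.6324, y = 0.1663

β = 0.4294, x_1 = 0.3676, y_1 = 0.8337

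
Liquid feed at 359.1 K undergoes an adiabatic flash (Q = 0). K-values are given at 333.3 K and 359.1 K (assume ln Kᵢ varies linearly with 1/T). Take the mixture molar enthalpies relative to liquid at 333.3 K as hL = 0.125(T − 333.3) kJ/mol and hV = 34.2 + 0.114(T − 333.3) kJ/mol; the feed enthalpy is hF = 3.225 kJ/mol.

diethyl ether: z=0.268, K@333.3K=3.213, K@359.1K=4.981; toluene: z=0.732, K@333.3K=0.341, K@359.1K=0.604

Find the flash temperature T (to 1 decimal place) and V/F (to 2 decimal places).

T = 334.4 K, V/F = 0.09

Adiabatic flash: solve Rachford–Rice at each trial T, then check hF = ψ·hV(T) + (1−ψ)·hL(T).
  T = 333.3 K: K = (3.213, 0.341), RR gives ψ = 0.076, H_out = 2.596 kJ/mol
  T = 359.1 K: K = (4.981, 0.604), RR gives ψ = 0.493, H_out = 19.942 kJ/mol
  T = 346.2 K: K = (4.033, 0.459), RR gives ψ = 0.254, H_out = 10.256 kJ/mol
  T = 339.8 K: K = (3.611, 0.397), RR gives ψ = 0.164, H_out = 6.414 kJ/mol
  T = 336.6 K: K = (3.411, 0.369), RR gives ψ = 0.121, H_out = 4.543 kJ/mol
  T = 335.0 K: K = (3.314, 0.355), RR gives ψ = 0.099, H_out = 3.604 kJ/mol
Linear interpolation between T = 333.3 (H_out = 2.596) and T = 335.0 (H_out = 3.604) on hF = 3.225 gives T ≈ 334.4 K, at which ψ = 0.09.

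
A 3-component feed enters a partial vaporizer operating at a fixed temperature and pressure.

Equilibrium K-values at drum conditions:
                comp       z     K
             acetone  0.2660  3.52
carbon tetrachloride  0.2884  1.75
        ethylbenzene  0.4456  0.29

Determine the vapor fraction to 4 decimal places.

Newton iteration, ψ⁰ = 0.5:
  ψ = 0.5000: g = -0.03659, g' = -0.9565 → ψ = 0.4617
  ψ = 0.4617: g = -0.00020, g' = -0.9475 → ψ = 0.4615
Converged at ψ = 0.4615.

ψ = 0.4615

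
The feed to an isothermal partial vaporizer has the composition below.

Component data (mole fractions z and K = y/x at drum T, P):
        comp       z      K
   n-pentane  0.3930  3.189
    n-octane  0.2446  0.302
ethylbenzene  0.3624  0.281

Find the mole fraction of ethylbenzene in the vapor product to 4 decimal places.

Iterate (Newton) starting at ψ = 0.5:
  ψ = 0.5000: g = -0.25834, g' = -1.1671 → ψ = 0.2787
  ψ = 0.2787: g = -0.00346, g' = -1.2032 → ψ = 0.2758
Converged at ψ = 0.2758.
Compositions from xᵢ = zᵢ/(1+ψ(Kᵢ−1)), yᵢ = Kᵢxᵢ:
  n-pentane: x = 0.2451, y = 0.7815
  n-octane: x = 0.3029, y = 0.0915
  ethylbenzene: x = 0.4520, y = 0.1270

y_ethylbenzene = 0.1270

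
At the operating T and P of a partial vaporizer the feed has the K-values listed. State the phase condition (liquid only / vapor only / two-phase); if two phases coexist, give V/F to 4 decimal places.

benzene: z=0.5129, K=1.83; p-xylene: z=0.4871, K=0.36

ΣzᵢKᵢ = 1.1140; Σzᵢ/Kᵢ = 1.6333.
Both exceed 1, so a two-phase solution exists.
Material balance + equilibrium reduce to Σ zᵢ(Kᵢ−1)/(1+ψ(Kᵢ−1)) = 0.
Binary case is linear: z₁(K₁−1)(1+ψ(K₂−1)) + z₂(K₂−1)(1+ψ(K₁−1)) = 0
⇒ ψ = [z₁(K₁−1)+z₂(K₂−1)] / [−(K₁−1)(K₂−1)] = 0.11396/0.53120 = 0.2145

two-phase, V/F = 0.2145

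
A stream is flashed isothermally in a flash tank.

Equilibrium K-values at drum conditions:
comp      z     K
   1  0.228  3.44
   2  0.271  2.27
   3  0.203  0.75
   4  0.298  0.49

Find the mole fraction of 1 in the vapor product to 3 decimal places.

Rachford–Rice: g(V/F) = Σ zᵢ(Kᵢ−1)/(1+V/F(Kᵢ−1)) = 0.
Check two-phase: ΣzᵢKᵢ = 1.698 > 1 and Σzᵢ/Kᵢ = 1.064 > 1, so g(0) = 0.698 > 0 and g(1) = -0.064 < 0.
Iterate (Newton) starting at V/F = 0.38:
  V/F = 0.380: g = 0.2762, g' = -0.699 → V/F = 0.775
  V/F = 0.775: g = 0.0516, g' = -0.505 → V/F = 0.877
Converged at V/F = 0.877.
Compositions from xᵢ = zᵢ/(1+V/F(Kᵢ−1)), yᵢ = Kᵢxᵢ:
  1: x = 0.073, y = 0.250
  2: x = 0.128, y = 0.291
  3: x = 0.260, y = 0.195
  4: x = 0.539, y = 0.264

y_1 = 0.250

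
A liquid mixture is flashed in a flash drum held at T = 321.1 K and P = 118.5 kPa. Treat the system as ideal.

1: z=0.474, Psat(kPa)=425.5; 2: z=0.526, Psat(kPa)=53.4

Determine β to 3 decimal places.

Raoult's law: Kᵢ = Pᵢˢᵃᵗ/P = Pᵢˢᵃᵗ/118.5.
  K_1 = 425.5/118.5 = 3.59072, K_2 = 53.4/118.5 = 0.45063
Material balance + equilibrium reduce to Σ zᵢ(Kᵢ−1)/(1+β(Kᵢ−1)) = 0.
g(0) = ΣzᵢKᵢ − 1 = 0.939 and g(1) = 1 − Σzᵢ/Kᵢ = -0.299, so a root lies in (0, 1).
Iterate (Newton) starting at β = 0.47:
  β = 0.470: g = 0.1642, g' = -0.935 → β = 0.646
  β = 0.646: g = 0.0118, g' = -0.827 → β = 0.660
Converged at β = 0.660.

β = 0.660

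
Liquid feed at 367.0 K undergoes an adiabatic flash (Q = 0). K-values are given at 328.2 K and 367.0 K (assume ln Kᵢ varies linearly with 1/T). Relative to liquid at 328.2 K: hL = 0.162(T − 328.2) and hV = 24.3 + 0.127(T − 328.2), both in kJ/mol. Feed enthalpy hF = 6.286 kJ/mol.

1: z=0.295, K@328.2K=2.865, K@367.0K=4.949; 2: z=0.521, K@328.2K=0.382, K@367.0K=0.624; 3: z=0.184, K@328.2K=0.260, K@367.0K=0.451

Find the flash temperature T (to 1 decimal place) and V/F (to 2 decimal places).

T = 338.4 K, V/F = 0.19

Adiabatic flash: solve Rachford–Rice at each trial T, then check hF = ψ·hV(T) + (1−ψ)·hL(T).
  T = 328.2 K: K = (2.865, 0.382, 0.260), RR gives ψ = 0.076, H_out = 1.841 kJ/mol
  T = 367.0 K: K = (4.949, 0.624, 0.451), RR gives ψ = 0.515, H_out = 18.108 kJ/mol
  T = 347.6 K: K = (3.823, 0.495, 0.348), RR gives ψ = 0.292, H_out = 10.031 kJ/mol
  T = 337.9 K: K = (3.323, 0.436, 0.302), RR gives ψ = 0.189, H_out = 6.093 kJ/mol
  T = 342.8 K: K = (3.571, 0.466, 0.325), RR gives ψ = 0.241, H_out = 8.102 kJ/mol
  T = 340.4 K: K = (3.448, 0.451, 0.313), RR gives ψ = 0.216, H_out = 7.125 kJ/mol
  T = 339.1 K: K = (3.383, 0.443, 0.307), RR gives ψ = 0.202, H_out = 6.591 kJ/mol
Linear interpolation between T = 337.9 (H_out = 6.093) and T = 339.1 (H_out = 6.591) on hF = 6.286 gives T ≈ 338.4 K, at which ψ = 0.19.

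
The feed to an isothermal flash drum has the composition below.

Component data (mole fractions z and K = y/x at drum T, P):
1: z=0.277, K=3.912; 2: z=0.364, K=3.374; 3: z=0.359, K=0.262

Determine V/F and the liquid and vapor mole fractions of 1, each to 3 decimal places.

V/F = 0.730, x_1 = 0.089, y_1 = 0.347

Newton iteration, V/F⁰ = 0.5:
  V/F = 0.500: g = 0.3037, g' = -1.309 → V/F = 0.732
  V/F = 0.732: g = -0.0029, g' = -1.438 → V/F = 0.730
Converged at V/F = 0.730.
Compositions from xᵢ = zᵢ/(1+V/F(Kᵢ−1)), yᵢ = Kᵢxᵢ:
  1: x = 0.089, y = 0.347
  2: x = 0.133, y = 0.449
  3: x = 0.778, y = 0.204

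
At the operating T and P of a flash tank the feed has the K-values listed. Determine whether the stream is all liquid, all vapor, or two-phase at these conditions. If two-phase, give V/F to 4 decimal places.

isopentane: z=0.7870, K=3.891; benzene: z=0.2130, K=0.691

ΣzᵢKᵢ = 3.2094; Σzᵢ/Kᵢ = 0.5105.
Since Σzᵢ/Kᵢ < 1 the mixture is above its dew point — single vapor phase.

all vapor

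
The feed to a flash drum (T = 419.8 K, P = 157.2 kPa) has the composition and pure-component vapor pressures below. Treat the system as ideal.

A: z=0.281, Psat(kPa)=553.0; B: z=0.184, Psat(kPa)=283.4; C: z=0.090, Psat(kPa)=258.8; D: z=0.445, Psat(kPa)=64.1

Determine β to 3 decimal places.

Raoult's law: Kᵢ = Pᵢˢᵃᵗ/P = Pᵢˢᵃᵗ/157.2.
  K_A = 553.0/157.2 = 3.51781, K_B = 283.4/157.2 = 1.80280, K_C = 258.8/157.2 = 1.64631, K_D = 64.1/157.2 = 0.40776
Iterate (Newton) starting at β = 0.5:
  β = 0.500: g = 0.0882, g' = -0.746 → β = 0.618
  β = 0.618: g = 0.0013, g' = -0.733 → β = 0.620
Converged at β = 0.620.

β = 0.620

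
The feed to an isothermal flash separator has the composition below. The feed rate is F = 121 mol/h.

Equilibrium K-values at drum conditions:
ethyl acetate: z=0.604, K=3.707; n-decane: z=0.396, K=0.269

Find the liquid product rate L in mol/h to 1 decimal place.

L = 38.7 mol/h

Material balance + equilibrium reduce to Σ zᵢ(Kᵢ−1)/(1+ψ(Kᵢ−1)) = 0.
g(0) = ΣzᵢKᵢ − 1 = 1.346 and g(1) = 1 − Σzᵢ/Kᵢ = -0.635, so a root lies in (0, 1).
Binary case is linear: z₁(K₁−1)(1+ψ(K₂−1)) + z₂(K₂−1)(1+ψ(K₁−1)) = 0
⇒ ψ = [z₁(K₁−1)+z₂(K₂−1)] / [−(K₁−1)(K₂−1)] = 1.3456/1.9788 = 0.680
Then V = ψ·F = 0.6800·121 = 82.3 mol/h and L = F − V = 38.7 mol/h.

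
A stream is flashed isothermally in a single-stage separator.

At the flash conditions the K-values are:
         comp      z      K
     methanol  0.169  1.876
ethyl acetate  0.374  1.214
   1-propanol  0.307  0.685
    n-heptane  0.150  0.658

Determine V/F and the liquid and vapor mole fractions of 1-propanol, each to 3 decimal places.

Rachford–Rice: g(V/F) = Σ zᵢ(Kᵢ−1)/(1+V/F(Kᵢ−1)) = 0.
Check two-phase: ΣzᵢKᵢ = 1.080 > 1 and Σzᵢ/Kᵢ = 1.074 > 1, so g(0) = 0.080 > 0 and g(1) = -0.074 < 0.
Newton iteration, V/F⁰ = 0.5:
  V/F = 0.500: g = -0.0014, g' = -0.145 → V/F = 0.490
Converged at V/F = 0.490.
Compositions from xᵢ = zᵢ/(1+V/F(Kᵢ−1)), yᵢ = Kᵢxᵢ:
  methanol: x = 0.118, y = 0.222
  ethyl acetate: x = 0.338, y = 0.411
  1-propanol: x = 0.363, y = 0.249
  n-heptane: x = 0.180, y = 0.119

V/F = 0.490, x_1-propanol = 0.363, y_1-propanol = 0.249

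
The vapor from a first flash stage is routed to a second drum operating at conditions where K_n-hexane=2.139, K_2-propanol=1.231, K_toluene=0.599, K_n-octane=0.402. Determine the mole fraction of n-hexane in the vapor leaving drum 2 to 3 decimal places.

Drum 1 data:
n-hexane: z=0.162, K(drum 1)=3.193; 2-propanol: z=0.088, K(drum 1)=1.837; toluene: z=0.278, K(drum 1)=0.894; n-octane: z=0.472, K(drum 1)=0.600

y_n-hexane (drum 2) = 0.548

Drum 1:
Newton–Raphson from ψ₁ = 0.5:
  ψ₁ = 0.500: g = -0.0457, g' = -0.329 → ψ₁ = 0.361
  ψ₁ = 0.361: g = 0.0035, g' = -0.386 → ψ₁ = 0.370
Converged at ψ₁ = 0.370.
Drum-1 compositions:
  n-hexane: x = 0.089, y = 0.285
  2-propanol: x = 0.067, y = 0.123
  toluene: x = 0.289, y = 0.259
  n-octane: x = 0.554, y = 0.332
Drum-2 feed = drum-1 vapor: z₂ = (0.2855, 0.1234, 0.2587, 0.3324).
Drum 2:
Rachford–Rice: g(ψ₂) = Σ zᵢ(Kᵢ−1)/(1+ψ₂(Kᵢ−1)) = 0.
g(0) = ΣzᵢKᵢ − 1 = 0.051 and g(1) = 1 − Σzᵢ/Kᵢ = -0.493, so a root lies in (0, 1).
Newton–Raphson from ψ₂ = 0.48:
  ψ₂ = 0.480: g = -0.1714, g' = -0.458 → ψ₂ = 0.106
  ψ₂ = 0.106: g = -0.0024, g' = -0.482 → ψ₂ = 0.101
Converged at ψ₂ = 0.101.
  n-hexane: x = 0.256, y = 0.548
  2-propanol: x = 0.121, y = 0.148
  toluene: x = 0.270, y = 0.161
  n-octane: x = 0.354, y = 0.142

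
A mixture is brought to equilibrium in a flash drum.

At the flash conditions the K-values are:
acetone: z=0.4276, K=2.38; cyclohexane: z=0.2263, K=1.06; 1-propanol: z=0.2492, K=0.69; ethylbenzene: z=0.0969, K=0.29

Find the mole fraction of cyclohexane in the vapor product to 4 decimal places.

Let ψ = V/F and solve Σ zᵢ(Kᵢ−1)/(1+ψ(Kᵢ−1)) = 0.
Check two-phase: ΣzᵢKᵢ = 1.4576 > 1 and Σzᵢ/Kᵢ = 1.0885 > 1, so g(0) = 0.4576 > 0 and g(1) = -0.0885 < 0.
Newton iteration, ψ⁰ = 0.67:
  ψ = 0.6700: g = 0.09093, g' = -0.4364 → ψ = 0.8783
  ψ = 0.8783: g = -0.00930, g' = -0.5572 → ψ = 0.8617
  ψ = 0.8617: g = -0.00015, g' = -0.5393 → ψ = 0.8614
Converged at ψ = 0.8614.
Compositions from xᵢ = zᵢ/(1+ψ(Kᵢ−1)), yᵢ = Kᵢxᵢ:
  acetone: x = 0.1954, y = 0.4650
  cyclohexane: x = 0.2152, y = 0.2281
  1-propanol: x = 0.3400, y = 0.2346
  ethylbenzene: x = 0.2495, y = 0.0723

y_cyclohexane = 0.2281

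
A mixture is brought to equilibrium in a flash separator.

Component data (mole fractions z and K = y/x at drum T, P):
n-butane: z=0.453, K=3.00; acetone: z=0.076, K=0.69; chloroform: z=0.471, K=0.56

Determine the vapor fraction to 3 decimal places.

ψ = 0.795

Material balance + equilibrium reduce to Σ zᵢ(Kᵢ−1)/(1+ψ(Kᵢ−1)) = 0.
g(0) = ΣzᵢKᵢ − 1 = 0.675 and g(1) = 1 − Σzᵢ/Kᵢ = -0.102, so a root lies in (0, 1).
Newton–Raphson from ψ = 0.5:
  ψ = 0.500: g = 0.1594, g' = -0.613 → ψ = 0.760
  ψ = 0.760: g = 0.0173, g' = -0.504 → ψ = 0.794
  ψ = 0.794: g = 0.0001, g' = -0.499 → ψ = 0.795
Converged at ψ = 0.795.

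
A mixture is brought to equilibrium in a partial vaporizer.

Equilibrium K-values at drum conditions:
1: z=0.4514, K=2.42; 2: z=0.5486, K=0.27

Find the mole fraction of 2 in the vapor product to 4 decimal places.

Newton iteration, V/F⁰ = 0.69:
  V/F = 0.6900: g = -0.48316, g' = -1.4191 → V/F = 0.3495
  V/F = 0.3495: g = -0.10930, g' = -0.9335 → V/F = 0.2324
  V/F = 0.2324: g = -0.00040, g' = -0.9386 → V/F = 0.2320
Converged at V/F = 0.2320.
Compositions from xᵢ = zᵢ/(1+V/F(Kᵢ−1)), yᵢ = Kᵢxᵢ:
  1: x = 0.3395, y = 0.8217
  2: x = 0.6605, y = 0.1783

y_2 = 0.1783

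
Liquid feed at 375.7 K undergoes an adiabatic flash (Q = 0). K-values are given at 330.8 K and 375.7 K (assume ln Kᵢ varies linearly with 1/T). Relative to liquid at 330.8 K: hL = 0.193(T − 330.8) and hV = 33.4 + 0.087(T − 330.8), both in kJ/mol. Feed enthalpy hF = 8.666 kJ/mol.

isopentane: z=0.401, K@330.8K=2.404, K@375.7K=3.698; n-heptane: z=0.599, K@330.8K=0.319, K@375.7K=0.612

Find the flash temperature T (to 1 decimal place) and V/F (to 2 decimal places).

T = 336.4 K, V/F = 0.23

Adiabatic flash: solve Rachford–Rice at each trial T, then check hF = ψ·hV(T) + (1−ψ)·hL(T).
  T = 330.8 K: K = (2.404, 0.319), RR gives ψ = 0.162, H_out = 5.418 kJ/mol
  T = 375.7 K: K = (3.698, 0.612), RR gives ψ = 0.811, H_out = 31.907 kJ/mol
  T = 353.2 K: K = (3.021, 0.451), RR gives ψ = 0.434, H_out = 17.781 kJ/mol
  T = 342.0 K: K = (2.705, 0.381), RR gives ψ = 0.297, H_out = 11.725 kJ/mol
  T = 336.4 K: K = (2.553, 0.349), RR gives ψ = 0.230, H_out = 8.642 kJ/mol
  T = 339.2 K: K = (2.628, 0.365), RR gives ψ = 0.264, H_out = 10.196 kJ/mol
  T = 337.8 K: K = (2.590, 0.357), RR gives ψ = 0.247, H_out = 9.422 kJ/mol
Linear interpolation between T = 336.4 (H_out = 8.642) and T = 337.8 (H_out = 9.422) on hF = 8.666 gives T ≈ 336.4 K, at which ψ = 0.23.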